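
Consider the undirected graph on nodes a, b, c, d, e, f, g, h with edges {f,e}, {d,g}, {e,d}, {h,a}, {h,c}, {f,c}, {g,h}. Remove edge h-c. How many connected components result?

2

h and c are still connected via h-g-d-e-f-c, so the component count stays at 2.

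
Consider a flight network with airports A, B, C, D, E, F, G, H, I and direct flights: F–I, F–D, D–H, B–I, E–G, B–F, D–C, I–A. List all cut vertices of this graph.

D, F, I

Removing D increases the component count from 2 to 4, so D is a cut vertex.
Removing F increases the component count from 2 to 3, so F is a cut vertex.
Removing I increases the component count from 2 to 3, so I is a cut vertex.
By contrast removing A leaves 2 components; it is not a cut vertex. No other vertex is a cut vertex either.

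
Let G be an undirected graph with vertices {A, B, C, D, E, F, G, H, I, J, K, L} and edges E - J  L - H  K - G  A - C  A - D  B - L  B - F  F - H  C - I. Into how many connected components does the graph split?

4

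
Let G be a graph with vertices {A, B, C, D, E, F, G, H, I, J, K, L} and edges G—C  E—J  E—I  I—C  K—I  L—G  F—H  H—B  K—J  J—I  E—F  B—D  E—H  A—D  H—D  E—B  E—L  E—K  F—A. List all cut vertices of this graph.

E

Removing E increases the component count from 1 to 2, so E is a cut vertex.
By contrast removing F leaves 1 component; it is not a cut vertex. No other vertex is a cut vertex either.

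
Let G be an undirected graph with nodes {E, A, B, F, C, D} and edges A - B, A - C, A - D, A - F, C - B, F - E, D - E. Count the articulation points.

Removing A increases the component count from 1 to 2, so A is a cut vertex.
By contrast removing D leaves 1 component; it is not a cut vertex. No other vertex is a cut vertex either.

1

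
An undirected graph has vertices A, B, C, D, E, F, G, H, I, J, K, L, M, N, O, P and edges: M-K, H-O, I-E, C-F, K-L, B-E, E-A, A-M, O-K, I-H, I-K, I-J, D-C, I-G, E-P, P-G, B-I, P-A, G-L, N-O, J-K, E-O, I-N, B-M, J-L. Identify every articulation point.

C

Removing C increases the component count from 2 to 3, so C is a cut vertex.
By contrast removing M leaves 2 components; it is not a cut vertex. No other vertex is a cut vertex either.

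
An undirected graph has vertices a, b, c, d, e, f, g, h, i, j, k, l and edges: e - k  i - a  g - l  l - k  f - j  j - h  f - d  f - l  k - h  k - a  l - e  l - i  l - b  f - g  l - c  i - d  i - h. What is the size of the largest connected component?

Starting from a we can reach a, b, c, d, e, f, g, h, i, j, k, l. That is one component of size 12.
The largest has 12 vertices.

12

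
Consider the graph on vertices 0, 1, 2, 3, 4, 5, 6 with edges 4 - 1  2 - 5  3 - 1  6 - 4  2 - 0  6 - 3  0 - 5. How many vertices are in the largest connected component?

4

Starting from 0 we can reach 0, 2, 5. That is one component of size 3.
Starting from 1 we can reach 1, 3, 4, 6. That is one component of size 4.
The largest has 4 vertices.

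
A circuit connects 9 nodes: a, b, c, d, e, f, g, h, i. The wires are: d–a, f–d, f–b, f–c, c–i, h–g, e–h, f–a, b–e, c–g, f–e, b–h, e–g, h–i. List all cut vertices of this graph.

f

Removing f increases the component count from 1 to 2, so f is a cut vertex.
By contrast removing b leaves 1 component; it is not a cut vertex. No other vertex is a cut vertex either.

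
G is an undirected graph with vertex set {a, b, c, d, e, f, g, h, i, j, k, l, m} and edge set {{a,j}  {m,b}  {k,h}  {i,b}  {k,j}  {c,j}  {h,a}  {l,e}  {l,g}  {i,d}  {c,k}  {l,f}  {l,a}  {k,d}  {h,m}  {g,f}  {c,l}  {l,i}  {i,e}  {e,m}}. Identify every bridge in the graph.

The edges on the cycle c-k-h-m-e-l-c are not bridges since each lies on that cycle.
Every edge lies on some cycle, so there are no bridges.

none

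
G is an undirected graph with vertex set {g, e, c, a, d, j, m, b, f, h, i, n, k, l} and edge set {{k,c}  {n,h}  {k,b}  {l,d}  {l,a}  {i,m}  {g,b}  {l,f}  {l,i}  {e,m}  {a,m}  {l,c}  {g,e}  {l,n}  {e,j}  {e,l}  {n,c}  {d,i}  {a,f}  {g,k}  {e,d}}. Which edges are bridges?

The edges on the cycle g-k-b-g are not bridges since each lies on that cycle.
But removing n–h disconnects n from h; removing j–e disconnects j from e — these are bridges.

e-j, h-n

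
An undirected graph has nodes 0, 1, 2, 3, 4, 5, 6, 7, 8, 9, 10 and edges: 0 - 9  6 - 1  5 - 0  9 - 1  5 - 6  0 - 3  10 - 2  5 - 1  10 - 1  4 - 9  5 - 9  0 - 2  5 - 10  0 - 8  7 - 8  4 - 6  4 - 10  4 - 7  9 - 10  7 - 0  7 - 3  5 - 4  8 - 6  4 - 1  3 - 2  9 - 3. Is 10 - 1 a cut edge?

After removing 10 - 1, the path 10-5-1 still connects them, so the edge is not a bridge.

No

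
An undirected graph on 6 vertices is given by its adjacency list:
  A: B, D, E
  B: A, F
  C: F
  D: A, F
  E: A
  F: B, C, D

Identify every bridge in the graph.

A-E, C-F

The edges on the cycle D-A-B-F-D are not bridges since each lies on that cycle.
But removing E-A disconnects E from A; removing F-C disconnects F from C — these are bridges.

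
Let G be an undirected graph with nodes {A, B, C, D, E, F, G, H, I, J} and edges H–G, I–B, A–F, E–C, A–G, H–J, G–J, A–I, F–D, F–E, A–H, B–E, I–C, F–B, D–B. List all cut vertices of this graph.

Removing A increases the component count from 1 to 2, so A is a cut vertex.
By contrast removing H leaves 1 component; it is not a cut vertex. No other vertex is a cut vertex either.

A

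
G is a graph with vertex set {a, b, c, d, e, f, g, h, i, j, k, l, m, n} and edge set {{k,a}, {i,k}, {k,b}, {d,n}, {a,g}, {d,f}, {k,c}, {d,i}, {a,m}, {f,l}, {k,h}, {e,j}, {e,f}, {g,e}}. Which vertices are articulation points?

Removing a increases the component count from 1 to 2, so a is a cut vertex.
Removing d increases the component count from 1 to 2, so d is a cut vertex.
Removing e increases the component count from 1 to 2, so e is a cut vertex.
Likewise f, k are cut vertices.
By contrast removing j leaves 1 component; it is not a cut vertex. No other vertex is a cut vertex either.

a, d, e, f, k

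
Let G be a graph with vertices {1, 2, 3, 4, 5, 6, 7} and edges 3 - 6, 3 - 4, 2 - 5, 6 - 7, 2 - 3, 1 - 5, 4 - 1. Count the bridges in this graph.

The edges on the cycle 2-3-4-1-5-2 are not bridges since each lies on that cycle.
But removing 6 - 7 disconnects 6 from 7; removing 3 - 6 disconnects 3 from 6 — these are bridges.
That makes 2 bridges.

2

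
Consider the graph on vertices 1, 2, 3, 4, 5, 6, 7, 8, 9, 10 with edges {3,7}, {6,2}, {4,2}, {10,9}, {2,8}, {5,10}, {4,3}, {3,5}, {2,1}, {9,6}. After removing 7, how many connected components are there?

1

With 7 gone, the remaining components are: {1, 2, 3, 4, 5, 6, 8, 9, 10}.
That is 1 component.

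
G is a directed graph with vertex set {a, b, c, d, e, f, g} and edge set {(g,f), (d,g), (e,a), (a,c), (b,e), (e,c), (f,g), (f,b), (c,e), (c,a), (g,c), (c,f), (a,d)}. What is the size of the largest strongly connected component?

{a, b, c, d, e, f, g} are all mutually reachable — one SCC of size 7.
The largest has 7 vertices.

7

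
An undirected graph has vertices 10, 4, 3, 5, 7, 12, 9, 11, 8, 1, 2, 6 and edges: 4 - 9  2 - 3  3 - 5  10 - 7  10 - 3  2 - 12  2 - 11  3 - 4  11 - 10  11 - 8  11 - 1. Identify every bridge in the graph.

The edges on the cycle 2-11-10-3-2 are not bridges since each lies on that cycle.
But removing 3 - 5 disconnects 3 from 5; removing 11 - 8 disconnects 11 from 8; removing 10 - 7 disconnects 10 from 7; removing 2 - 12 disconnects 2 from 12 — these are bridges.
In total 7 edges are bridges.

1-11, 10-7, 11-8, 12-2, 3-4, 3-5, 4-9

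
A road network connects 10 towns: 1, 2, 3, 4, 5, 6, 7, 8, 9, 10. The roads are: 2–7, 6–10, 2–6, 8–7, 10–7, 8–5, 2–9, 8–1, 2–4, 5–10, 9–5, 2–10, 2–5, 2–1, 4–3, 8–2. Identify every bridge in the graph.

2-4, 3-4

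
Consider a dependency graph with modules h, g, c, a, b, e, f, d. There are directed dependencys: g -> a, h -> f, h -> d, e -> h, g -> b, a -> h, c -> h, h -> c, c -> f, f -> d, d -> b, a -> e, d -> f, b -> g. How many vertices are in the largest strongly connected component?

{a, b, c, d, e, f, g, h} are all mutually reachable — one SCC of size 8.
The largest has 8 vertices.

8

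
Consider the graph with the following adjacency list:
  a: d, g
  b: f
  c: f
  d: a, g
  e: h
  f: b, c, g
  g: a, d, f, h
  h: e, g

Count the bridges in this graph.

The edges on the cycle g-a-d-g are not bridges since each lies on that cycle.
But removing f-c disconnects f from c; removing g-h disconnects g from h; removing g-f disconnects g from f; removing h-e disconnects h from e — these are bridges.
In total 5 edges are bridges.

5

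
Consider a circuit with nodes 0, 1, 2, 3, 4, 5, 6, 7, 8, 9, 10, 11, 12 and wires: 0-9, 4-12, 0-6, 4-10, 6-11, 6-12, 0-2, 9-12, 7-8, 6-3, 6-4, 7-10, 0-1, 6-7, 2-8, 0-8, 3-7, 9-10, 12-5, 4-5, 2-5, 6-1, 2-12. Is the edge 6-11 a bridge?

Removing 6-11 leaves no path between 6 and 11: the component count goes from 1 to 2. So it is a bridge.

Yes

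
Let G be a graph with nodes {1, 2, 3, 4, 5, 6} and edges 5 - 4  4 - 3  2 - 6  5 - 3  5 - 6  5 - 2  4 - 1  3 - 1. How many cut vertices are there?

1

Removing 5 increases the component count from 1 to 2, so 5 is a cut vertex.
By contrast removing 4 leaves 1 component; it is not a cut vertex. No other vertex is a cut vertex either.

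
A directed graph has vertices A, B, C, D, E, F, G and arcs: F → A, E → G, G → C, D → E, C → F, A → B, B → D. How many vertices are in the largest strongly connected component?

{A, B, C, D, E, F, G} are all mutually reachable — one SCC of size 7.
The largest has 7 vertices.

7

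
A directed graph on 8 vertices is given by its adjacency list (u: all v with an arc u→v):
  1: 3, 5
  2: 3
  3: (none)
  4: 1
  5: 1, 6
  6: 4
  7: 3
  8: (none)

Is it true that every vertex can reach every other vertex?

No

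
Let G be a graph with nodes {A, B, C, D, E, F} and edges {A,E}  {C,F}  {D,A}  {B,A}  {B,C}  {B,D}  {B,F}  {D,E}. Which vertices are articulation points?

Removing B increases the component count from 1 to 2, so B is a cut vertex.
By contrast removing C leaves 1 component; it is not a cut vertex. No other vertex is a cut vertex either.

B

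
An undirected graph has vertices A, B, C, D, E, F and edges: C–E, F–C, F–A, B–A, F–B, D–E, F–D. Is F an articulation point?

Yes

Deleting F raises the number of components from 1 to 2, so F is a cut vertex.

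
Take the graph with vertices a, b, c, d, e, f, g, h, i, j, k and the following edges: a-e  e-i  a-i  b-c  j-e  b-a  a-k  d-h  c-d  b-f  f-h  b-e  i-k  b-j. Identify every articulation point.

Removing b increases the component count from 2 to 3, so b is a cut vertex.
By contrast removing d leaves 2 components; it is not a cut vertex. No other vertex is a cut vertex either.

b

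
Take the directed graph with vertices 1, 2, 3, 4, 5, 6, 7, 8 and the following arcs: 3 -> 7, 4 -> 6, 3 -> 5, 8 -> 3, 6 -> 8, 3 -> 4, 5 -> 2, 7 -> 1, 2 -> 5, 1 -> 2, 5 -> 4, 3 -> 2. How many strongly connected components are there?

{1, 2, 3, 4, 5, 6, 7, 8} are all mutually reachable — one SCC of size 8.
That gives 1 strongly connected component.

1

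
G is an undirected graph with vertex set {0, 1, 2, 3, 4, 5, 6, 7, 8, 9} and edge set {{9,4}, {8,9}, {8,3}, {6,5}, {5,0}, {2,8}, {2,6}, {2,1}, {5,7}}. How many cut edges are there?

9

removing 6 - 5 disconnects 6 from 5; removing 4 - 9 disconnects 4 from 9; removing 0 - 5 disconnects 0 from 5; removing 2 - 1 disconnects 2 from 1 — these are bridges.
In total 9 edges are bridges.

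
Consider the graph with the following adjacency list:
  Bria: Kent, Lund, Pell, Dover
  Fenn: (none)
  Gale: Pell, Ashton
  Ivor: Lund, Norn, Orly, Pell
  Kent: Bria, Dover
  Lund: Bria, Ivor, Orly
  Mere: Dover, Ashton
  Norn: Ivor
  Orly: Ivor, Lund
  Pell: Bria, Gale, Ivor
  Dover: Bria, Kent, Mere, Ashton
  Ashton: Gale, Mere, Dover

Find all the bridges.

The edges on the cycle Bria-Kent-Dover-Bria are not bridges since each lies on that cycle.
But removing Ivor-Norn disconnects Ivor from Norn — this is a bridge.

Ivor-Norn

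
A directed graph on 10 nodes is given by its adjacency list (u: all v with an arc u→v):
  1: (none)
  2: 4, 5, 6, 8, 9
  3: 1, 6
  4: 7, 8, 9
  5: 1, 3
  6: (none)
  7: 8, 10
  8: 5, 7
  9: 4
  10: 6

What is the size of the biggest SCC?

{7, 8} are all mutually reachable — one SCC of size 2.
{4, 9} are all mutually reachable — one SCC of size 2.
{2} is an SCC by itself.
{10} is an SCC by itself.
{6} is an SCC by itself.
(and 3 more singleton SCCs)
The largest has 2 vertices.

2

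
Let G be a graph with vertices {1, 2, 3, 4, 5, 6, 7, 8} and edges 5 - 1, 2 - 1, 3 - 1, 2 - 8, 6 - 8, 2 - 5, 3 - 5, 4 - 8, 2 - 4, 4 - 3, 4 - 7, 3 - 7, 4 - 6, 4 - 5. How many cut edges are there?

The edges on the cycle 2-4-6-8-2 are not bridges since each lies on that cycle.
Every edge lies on some cycle, so there are no bridges.

0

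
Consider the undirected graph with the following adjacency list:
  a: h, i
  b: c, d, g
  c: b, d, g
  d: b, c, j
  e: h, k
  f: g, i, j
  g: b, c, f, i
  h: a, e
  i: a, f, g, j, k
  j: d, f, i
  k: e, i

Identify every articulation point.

i

Removing i increases the component count from 1 to 2, so i is a cut vertex.
By contrast removing h leaves 1 component; it is not a cut vertex. No other vertex is a cut vertex either.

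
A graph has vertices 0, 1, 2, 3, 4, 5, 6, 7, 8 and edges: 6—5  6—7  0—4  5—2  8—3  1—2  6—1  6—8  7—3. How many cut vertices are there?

1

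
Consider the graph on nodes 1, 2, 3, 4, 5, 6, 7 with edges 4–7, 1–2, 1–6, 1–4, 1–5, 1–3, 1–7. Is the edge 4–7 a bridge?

After removing 4–7, the path 4-1-7 still connects them, so the edge is not a bridge.

No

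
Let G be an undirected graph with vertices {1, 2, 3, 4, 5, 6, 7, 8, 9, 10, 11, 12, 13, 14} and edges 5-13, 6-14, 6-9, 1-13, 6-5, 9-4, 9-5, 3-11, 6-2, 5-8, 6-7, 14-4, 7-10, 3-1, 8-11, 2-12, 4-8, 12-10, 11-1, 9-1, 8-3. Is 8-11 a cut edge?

After removing 8-11, the path 8-3-11 still connects them, so the edge is not a bridge.

No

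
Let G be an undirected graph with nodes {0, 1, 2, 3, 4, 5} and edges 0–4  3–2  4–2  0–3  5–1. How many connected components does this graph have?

Starting from 1 we can reach 1, 5. That is one component of size 2.
Starting from 0 we can reach 0, 2, 3, 4. That is one component of size 4.
Total: 2 components.

2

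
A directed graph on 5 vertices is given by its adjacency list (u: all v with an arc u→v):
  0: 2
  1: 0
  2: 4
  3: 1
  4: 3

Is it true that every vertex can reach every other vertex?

Yes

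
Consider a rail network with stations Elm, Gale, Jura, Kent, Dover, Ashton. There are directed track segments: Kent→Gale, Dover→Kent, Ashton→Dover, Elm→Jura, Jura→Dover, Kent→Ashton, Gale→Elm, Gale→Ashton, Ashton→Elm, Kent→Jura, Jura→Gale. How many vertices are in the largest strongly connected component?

{Elm, Gale, Jura, Kent, Dover, Ashton} are all mutually reachable — one SCC of size 6.
The largest has 6 vertices.

6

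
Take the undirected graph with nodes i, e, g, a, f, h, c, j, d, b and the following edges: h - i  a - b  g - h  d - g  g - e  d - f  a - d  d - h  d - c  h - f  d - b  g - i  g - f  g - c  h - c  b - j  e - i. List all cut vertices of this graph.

b, d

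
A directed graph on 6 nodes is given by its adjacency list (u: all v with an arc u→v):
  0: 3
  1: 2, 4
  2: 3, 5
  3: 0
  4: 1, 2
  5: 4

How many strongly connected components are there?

2

{1, 2, 4, 5} are all mutually reachable — one SCC of size 4.
{0, 3} are all mutually reachable — one SCC of size 2.
That gives 2 strongly connected components.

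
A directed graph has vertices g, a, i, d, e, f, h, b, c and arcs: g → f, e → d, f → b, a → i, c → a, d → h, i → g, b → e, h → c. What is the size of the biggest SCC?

9

{a, b, c, d, e, f, g, h, i} are all mutually reachable — one SCC of size 9.
The largest has 9 vertices.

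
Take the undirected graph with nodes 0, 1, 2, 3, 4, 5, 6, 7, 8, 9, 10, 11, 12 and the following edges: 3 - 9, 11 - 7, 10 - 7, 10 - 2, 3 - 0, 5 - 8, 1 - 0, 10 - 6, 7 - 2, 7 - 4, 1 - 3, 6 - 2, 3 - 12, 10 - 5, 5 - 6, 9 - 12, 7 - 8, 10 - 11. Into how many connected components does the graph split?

2

Starting from 0 we can reach 0, 1, 3, 9, 12. That is one component of size 5.
Starting from 2 we can reach 2, 4, 5, 6, 7, 8, 10, 11. That is one component of size 8.
Total: 2 components.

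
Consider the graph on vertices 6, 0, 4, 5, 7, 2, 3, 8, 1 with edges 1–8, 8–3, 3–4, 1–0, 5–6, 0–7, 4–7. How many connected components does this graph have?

2 is isolated — a component by itself.
Starting from 5 we can reach 5, 6. That is one component of size 2.
Starting from 0 we can reach 0, 1, 3, 4, 7, 8. That is one component of size 6.
Total: 3 components.

3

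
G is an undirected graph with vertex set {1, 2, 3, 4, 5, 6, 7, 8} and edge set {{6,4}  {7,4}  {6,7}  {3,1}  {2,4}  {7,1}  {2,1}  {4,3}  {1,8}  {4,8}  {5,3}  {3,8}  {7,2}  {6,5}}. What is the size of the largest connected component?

8

Starting from 1 we can reach 1, 2, 3, 4, 5, 6, 7, 8. That is one component of size 8.
The largest has 8 vertices.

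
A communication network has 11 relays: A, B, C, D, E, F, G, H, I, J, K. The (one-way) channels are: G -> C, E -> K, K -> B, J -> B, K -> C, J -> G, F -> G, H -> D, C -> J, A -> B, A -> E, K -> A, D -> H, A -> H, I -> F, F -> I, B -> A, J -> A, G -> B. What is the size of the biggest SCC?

{A, B, C, E, G, J, K} are all mutually reachable — one SCC of size 7.
{F, I} are all mutually reachable — one SCC of size 2.
{D, H} are all mutually reachable — one SCC of size 2.
The largest has 7 vertices.

7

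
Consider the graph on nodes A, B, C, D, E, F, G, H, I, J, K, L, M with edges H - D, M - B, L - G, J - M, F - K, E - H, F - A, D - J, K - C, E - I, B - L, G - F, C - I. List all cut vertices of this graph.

Removing F increases the component count from 1 to 2, so F is a cut vertex.
By contrast removing H leaves 1 component; it is not a cut vertex. No other vertex is a cut vertex either.

F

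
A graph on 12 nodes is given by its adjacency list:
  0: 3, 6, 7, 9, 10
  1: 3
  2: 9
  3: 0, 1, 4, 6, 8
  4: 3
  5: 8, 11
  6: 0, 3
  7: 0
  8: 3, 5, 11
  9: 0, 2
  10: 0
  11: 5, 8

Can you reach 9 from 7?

From 7 we can reach 0, 1, 2, 3, 4, 5, 6, 7, 8, 9, 10, 11, which includes 9.

Yes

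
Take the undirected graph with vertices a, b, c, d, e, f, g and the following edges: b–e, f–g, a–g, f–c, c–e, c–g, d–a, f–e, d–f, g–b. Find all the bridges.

none

The edges on the cycle d-f-c-e-b-g-a-d are not bridges since each lies on that cycle.
Every edge lies on some cycle, so there are no bridges.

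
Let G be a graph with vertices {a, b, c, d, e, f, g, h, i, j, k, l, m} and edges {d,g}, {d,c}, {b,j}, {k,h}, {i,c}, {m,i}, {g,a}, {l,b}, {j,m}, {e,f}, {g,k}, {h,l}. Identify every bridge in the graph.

The edges on the cycle d-g-k-h-l-b-j-m-i-c-d are not bridges since each lies on that cycle.
But removing g—a disconnects g from a; removing e—f disconnects e from f — these are bridges.

a-g, e-f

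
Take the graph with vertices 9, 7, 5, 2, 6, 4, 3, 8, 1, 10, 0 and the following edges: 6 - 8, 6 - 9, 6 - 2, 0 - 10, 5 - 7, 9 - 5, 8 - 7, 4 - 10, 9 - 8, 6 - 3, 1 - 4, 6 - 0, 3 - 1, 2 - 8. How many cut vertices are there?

Removing 6 increases the component count from 1 to 2, so 6 is a cut vertex.
By contrast removing 8 leaves 1 component; it is not a cut vertex. No other vertex is a cut vertex either.

1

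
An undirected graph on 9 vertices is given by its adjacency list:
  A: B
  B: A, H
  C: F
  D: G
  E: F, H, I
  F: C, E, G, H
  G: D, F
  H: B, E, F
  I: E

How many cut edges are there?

6

The edges on the cycle H-E-F-H are not bridges since each lies on that cycle.
But removing B-A disconnects B from A; removing D-G disconnects D from G; removing C-F disconnects C from F; removing F-G disconnects F from G — these are bridges.
In total 6 edges are bridges.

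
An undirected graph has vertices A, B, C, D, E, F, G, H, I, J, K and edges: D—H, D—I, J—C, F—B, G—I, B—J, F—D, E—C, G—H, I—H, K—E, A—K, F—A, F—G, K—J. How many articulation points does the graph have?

1

Removing F increases the component count from 1 to 2, so F is a cut vertex.
By contrast removing H leaves 1 component; it is not a cut vertex. No other vertex is a cut vertex either.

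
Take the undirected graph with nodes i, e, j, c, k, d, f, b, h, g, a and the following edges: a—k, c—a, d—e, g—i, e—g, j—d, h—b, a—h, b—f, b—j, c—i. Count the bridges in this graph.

2

The edges on the cycle c-a-h-b-j-d-e-g-i-c are not bridges since each lies on that cycle.
But removing a—k disconnects a from k; removing f—b disconnects f from b — these are bridges.
That makes 2 bridges.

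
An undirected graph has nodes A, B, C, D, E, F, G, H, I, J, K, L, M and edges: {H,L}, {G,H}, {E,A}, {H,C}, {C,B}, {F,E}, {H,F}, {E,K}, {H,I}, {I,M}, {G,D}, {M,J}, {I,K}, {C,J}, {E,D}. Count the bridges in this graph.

3

The edges on the cycle H-I-M-J-C-H are not bridges since each lies on that cycle.
But removing C–B disconnects C from B; removing A–E disconnects A from E; removing H–L disconnects H from L — these are bridges.
That makes 3 bridges.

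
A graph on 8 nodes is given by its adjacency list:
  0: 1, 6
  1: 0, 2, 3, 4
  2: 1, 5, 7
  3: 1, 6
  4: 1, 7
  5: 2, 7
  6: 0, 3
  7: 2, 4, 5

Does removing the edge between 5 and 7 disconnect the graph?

After removing 5-7, the path 5-2-7 still connects them, so the edge is not a bridge.

No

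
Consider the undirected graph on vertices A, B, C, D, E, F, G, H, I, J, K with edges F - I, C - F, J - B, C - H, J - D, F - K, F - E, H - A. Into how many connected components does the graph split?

3

G is isolated — a component by itself.
Starting from B we can reach B, D, J. That is one component of size 3.
Starting from A we can reach A, C, E, F, H, I, K. That is one component of size 7.
Total: 3 components.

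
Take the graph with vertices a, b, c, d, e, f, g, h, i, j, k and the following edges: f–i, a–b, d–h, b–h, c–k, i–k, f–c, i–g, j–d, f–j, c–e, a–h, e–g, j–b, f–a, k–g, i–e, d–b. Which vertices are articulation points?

Removing f increases the component count from 1 to 2, so f is a cut vertex.
By contrast removing e leaves 1 component; it is not a cut vertex. No other vertex is a cut vertex either.

f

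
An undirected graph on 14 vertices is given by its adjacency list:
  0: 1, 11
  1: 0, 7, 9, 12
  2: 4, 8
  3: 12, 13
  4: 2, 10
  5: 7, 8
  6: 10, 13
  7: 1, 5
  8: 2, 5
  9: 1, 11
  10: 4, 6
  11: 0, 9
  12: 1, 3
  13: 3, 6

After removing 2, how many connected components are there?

With 2 gone, the remaining components are: {0, 1, 3, 4, 5, 6, 7, 8, 9, 10, 11, 12, 13}.
That is 1 component.

1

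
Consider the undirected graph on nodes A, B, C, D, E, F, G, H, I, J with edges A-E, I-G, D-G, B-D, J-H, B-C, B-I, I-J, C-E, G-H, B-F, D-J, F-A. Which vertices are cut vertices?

Removing B increases the component count from 1 to 2, so B is a cut vertex.
By contrast removing D leaves 1 component; it is not a cut vertex. No other vertex is a cut vertex either.

B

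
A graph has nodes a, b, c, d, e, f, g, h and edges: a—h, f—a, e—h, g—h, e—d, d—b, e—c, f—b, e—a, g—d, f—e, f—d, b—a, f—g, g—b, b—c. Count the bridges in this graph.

0

The edges on the cycle f-e-d-f are not bridges since each lies on that cycle.
Every edge lies on some cycle, so there are no bridges.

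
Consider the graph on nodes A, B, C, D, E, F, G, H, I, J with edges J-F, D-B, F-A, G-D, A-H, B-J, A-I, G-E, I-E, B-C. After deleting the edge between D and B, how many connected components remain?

D and B are still connected via D-G-E-I-A-F-J-B, so the component count stays at 1.

1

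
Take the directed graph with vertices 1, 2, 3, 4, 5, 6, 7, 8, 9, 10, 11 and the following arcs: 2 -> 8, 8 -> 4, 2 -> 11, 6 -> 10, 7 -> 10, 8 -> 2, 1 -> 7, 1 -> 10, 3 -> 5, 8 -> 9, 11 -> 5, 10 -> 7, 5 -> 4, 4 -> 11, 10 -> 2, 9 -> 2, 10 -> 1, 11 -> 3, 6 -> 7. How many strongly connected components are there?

{3, 4, 5, 11} are all mutually reachable — one SCC of size 4.
{2, 8, 9} are all mutually reachable — one SCC of size 3.
{1, 7, 10} are all mutually reachable — one SCC of size 3.
{6} is an SCC by itself.
That gives 4 strongly connected components.

4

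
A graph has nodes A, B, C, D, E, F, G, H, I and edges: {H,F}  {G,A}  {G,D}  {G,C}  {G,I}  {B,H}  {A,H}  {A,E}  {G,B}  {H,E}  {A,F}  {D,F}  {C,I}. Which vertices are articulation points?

G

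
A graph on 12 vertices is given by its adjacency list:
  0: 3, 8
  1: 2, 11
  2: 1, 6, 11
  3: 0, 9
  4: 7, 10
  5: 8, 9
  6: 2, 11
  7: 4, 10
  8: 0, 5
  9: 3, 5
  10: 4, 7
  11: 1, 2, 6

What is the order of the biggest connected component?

Starting from 4 we can reach 4, 7, 10. That is one component of size 3.
Starting from 1 we can reach 1, 2, 6, 11. That is one component of size 4.
Starting from 0 we can reach 0, 3, 5, 8, 9. That is one component of size 5.
The largest has 5 vertices.

5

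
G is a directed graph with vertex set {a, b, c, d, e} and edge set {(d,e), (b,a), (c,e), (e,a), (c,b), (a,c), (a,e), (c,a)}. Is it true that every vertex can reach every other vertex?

There is no directed path from a to d, so the graph is not strongly connected.

No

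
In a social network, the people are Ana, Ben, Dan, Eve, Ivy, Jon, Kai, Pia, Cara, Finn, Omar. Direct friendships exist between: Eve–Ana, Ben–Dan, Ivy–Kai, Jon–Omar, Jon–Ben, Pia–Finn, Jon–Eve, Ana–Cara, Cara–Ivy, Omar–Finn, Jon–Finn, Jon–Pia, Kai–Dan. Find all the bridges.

The edges on the cycle Jon-Eve-Ana-Cara-Ivy-Kai-Dan-Ben-Jon are not bridges since each lies on that cycle.
Every edge lies on some cycle, so there are no bridges.

none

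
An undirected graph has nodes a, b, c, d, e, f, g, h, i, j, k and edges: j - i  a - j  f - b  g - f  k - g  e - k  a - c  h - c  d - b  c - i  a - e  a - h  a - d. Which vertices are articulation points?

a

Removing a increases the component count from 1 to 2, so a is a cut vertex.
By contrast removing d leaves 1 component; it is not a cut vertex. No other vertex is a cut vertex either.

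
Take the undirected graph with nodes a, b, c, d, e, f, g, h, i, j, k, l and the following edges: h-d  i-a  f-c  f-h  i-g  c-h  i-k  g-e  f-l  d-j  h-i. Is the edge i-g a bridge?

Yes

Removing i-g leaves no path between i and g: the component count goes from 2 to 3. So it is a bridge.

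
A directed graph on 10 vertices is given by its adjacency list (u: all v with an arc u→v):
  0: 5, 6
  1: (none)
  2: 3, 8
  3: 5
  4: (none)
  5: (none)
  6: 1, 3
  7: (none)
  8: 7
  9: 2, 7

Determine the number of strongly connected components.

{6} is an SCC by itself.
{7} is an SCC by itself.
{0} is an SCC by itself.
{9} is an SCC by itself.
{5} is an SCC by itself.
(and 5 more singleton SCCs)
That gives 10 strongly connected components.

10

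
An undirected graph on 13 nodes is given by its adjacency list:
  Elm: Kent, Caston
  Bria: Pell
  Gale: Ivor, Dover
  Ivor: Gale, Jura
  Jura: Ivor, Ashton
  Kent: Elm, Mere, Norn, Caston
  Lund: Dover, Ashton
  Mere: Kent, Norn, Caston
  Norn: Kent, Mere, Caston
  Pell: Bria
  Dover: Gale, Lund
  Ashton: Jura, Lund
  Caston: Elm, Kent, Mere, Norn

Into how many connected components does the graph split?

3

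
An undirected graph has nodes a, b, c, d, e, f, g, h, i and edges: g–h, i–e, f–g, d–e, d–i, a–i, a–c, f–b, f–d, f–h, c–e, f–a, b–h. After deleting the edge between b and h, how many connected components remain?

1

b and h are still connected via b-f-h, so the component count stays at 1.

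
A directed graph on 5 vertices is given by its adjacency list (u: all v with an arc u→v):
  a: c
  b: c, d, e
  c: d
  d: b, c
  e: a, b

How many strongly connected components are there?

{a, b, c, d, e} are all mutually reachable — one SCC of size 5.
That gives 1 strongly connected component.

1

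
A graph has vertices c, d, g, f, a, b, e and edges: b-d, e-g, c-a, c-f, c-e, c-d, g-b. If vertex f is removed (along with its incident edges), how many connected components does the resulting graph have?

With f gone, the remaining components are: {a, b, c, d, e, g}.
That is 1 component.

1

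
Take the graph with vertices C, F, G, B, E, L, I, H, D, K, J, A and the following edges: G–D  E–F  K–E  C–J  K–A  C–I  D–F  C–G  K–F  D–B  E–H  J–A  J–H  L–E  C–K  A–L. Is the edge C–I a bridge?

Yes

Removing C–I leaves no path between C and I: the component count goes from 1 to 2. So it is a bridge.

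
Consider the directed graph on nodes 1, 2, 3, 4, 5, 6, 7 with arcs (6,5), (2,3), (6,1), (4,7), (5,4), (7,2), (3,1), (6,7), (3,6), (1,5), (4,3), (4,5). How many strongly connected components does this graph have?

1

{1, 2, 3, 4, 5, 6, 7} are all mutually reachable — one SCC of size 7.
That gives 1 strongly connected component.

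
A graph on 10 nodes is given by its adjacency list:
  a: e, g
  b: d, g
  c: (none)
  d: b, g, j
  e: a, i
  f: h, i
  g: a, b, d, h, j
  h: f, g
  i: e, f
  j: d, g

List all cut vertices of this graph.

g

Removing g increases the component count from 2 to 3, so g is a cut vertex.
By contrast removing b leaves 2 components; it is not a cut vertex. No other vertex is a cut vertex either.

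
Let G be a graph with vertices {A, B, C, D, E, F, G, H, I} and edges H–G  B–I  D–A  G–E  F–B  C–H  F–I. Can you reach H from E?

From E we can reach C, E, G, H, which includes H.

Yes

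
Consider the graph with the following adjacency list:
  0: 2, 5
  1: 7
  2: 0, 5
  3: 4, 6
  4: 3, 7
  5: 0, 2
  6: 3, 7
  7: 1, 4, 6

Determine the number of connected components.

2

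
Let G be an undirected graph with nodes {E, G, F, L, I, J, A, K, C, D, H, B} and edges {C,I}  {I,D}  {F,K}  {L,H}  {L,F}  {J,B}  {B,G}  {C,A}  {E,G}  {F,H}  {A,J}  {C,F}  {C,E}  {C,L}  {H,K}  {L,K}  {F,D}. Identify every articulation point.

C

Removing C increases the component count from 1 to 2, so C is a cut vertex.
By contrast removing B leaves 1 component; it is not a cut vertex. No other vertex is a cut vertex either.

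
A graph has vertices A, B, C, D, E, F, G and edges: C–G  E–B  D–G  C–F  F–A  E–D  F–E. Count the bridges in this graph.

2

The edges on the cycle C-F-E-D-G-C are not bridges since each lies on that cycle.
But removing F–A disconnects F from A; removing E–B disconnects E from B — these are bridges.
That makes 2 bridges.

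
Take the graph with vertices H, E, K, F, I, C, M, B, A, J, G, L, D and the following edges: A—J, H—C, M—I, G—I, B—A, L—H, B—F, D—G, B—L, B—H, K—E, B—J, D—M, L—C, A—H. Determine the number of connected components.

Starting from E we can reach E, K. That is one component of size 2.
Starting from D we can reach D, G, I, M. That is one component of size 4.
Starting from A we can reach A, B, C, F, H, J, L. That is one component of size 7.
Total: 3 components.

3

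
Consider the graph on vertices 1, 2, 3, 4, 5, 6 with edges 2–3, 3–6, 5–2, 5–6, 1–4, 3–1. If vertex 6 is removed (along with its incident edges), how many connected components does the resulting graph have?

1

With 6 gone, the remaining components are: {1, 2, 3, 4, 5}.
That is 1 component.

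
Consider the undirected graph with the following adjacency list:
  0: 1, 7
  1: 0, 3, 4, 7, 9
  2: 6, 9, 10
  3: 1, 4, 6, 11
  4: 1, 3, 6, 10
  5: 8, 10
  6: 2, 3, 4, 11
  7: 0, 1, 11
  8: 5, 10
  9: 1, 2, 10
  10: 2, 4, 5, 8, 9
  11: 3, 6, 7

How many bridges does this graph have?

0

The edges on the cycle 10-5-8-10 are not bridges since each lies on that cycle.
Every edge lies on some cycle, so there are no bridges.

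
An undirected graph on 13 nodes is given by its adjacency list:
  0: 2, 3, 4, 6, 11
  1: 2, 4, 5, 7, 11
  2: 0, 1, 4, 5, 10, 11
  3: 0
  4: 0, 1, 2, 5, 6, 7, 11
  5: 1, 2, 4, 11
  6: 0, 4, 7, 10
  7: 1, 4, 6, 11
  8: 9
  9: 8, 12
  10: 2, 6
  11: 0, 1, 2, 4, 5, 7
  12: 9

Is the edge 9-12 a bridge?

Removing 9-12 leaves no path between 9 and 12: the component count goes from 2 to 3. So it is a bridge.

Yes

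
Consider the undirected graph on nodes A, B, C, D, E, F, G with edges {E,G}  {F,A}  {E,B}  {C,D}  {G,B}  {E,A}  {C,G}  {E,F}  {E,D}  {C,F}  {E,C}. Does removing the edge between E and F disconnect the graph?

No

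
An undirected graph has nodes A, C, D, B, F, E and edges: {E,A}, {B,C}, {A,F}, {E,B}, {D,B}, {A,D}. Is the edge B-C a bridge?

Yes

Removing B-C leaves no path between B and C: the component count goes from 1 to 2. So it is a bridge.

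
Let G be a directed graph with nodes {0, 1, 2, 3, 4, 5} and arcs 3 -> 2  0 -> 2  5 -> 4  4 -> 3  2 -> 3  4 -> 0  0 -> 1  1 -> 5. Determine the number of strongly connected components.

2

{0, 1, 4, 5} are all mutually reachable — one SCC of size 4.
{2, 3} are all mutually reachable — one SCC of size 2.
That gives 2 strongly connected components.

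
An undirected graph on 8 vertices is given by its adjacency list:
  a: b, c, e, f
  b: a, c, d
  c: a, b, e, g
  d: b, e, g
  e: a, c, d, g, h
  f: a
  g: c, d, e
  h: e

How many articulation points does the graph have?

Removing a increases the component count from 1 to 2, so a is a cut vertex.
Removing e increases the component count from 1 to 2, so e is a cut vertex.
By contrast removing d leaves 1 component; it is not a cut vertex. No other vertex is a cut vertex either.

2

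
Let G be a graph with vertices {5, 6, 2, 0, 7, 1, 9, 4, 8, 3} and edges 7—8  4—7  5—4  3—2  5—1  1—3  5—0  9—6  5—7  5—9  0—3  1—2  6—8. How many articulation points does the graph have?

Removing 5 increases the component count from 1 to 2, so 5 is a cut vertex.
By contrast removing 9 leaves 1 component; it is not a cut vertex. No other vertex is a cut vertex either.

1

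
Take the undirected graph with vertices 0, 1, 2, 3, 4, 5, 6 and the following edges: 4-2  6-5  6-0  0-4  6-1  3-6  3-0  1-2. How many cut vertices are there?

1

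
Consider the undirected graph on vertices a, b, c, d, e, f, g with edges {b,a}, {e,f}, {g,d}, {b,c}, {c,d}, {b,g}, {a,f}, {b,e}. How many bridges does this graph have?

0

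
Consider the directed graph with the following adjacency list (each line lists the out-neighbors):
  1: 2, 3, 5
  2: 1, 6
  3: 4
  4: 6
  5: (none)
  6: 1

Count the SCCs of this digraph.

2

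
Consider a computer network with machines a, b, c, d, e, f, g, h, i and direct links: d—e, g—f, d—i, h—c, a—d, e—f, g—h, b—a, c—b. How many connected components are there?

1

Starting from a we can reach a, b, c, d, e, f, g, h, i. That is one component of size 9.
Total: 1 component.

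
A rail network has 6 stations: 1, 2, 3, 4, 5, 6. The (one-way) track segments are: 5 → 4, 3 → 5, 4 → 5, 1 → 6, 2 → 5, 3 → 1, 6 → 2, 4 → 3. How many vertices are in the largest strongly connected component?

6

{1, 2, 3, 4, 5, 6} are all mutually reachable — one SCC of size 6.
The largest has 6 vertices.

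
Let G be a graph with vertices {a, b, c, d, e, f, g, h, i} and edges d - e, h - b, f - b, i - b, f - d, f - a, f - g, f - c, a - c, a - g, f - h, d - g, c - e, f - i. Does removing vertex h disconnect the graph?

Deleting h leaves 1 component (was 1) (its neighbors b, f remain connected to each other), so h is not a cut vertex.

No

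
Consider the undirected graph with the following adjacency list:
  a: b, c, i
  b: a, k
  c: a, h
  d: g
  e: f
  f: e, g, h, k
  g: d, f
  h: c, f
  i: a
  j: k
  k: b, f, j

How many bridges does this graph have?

The edges on the cycle c-h-f-k-b-a-c are not bridges since each lies on that cycle.
But removing f-e disconnects f from e; removing k-j disconnects k from j; removing d-g disconnects d from g; removing f-g disconnects f from g — these are bridges.
In total 5 edges are bridges.

5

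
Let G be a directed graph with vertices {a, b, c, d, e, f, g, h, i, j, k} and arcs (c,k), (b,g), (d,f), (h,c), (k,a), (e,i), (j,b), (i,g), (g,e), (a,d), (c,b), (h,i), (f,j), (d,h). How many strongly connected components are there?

5

{a, c, d, h, k} are all mutually reachable — one SCC of size 5.
{e, g, i} are all mutually reachable — one SCC of size 3.
{j} is an SCC by itself.
{f} is an SCC by itself.
{b} is an SCC by itself.
That gives 5 strongly connected components.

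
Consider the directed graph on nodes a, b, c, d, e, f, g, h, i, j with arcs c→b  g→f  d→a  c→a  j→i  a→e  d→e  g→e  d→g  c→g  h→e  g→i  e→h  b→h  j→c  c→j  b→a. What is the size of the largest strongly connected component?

{c, j} are all mutually reachable — one SCC of size 2.
{e, h} are all mutually reachable — one SCC of size 2.
{f} is an SCC by itself.
{i} is an SCC by itself.
{a} is an SCC by itself.
(and 3 more singleton SCCs)
The largest has 2 vertices.

2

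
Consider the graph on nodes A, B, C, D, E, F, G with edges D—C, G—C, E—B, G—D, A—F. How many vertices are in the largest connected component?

3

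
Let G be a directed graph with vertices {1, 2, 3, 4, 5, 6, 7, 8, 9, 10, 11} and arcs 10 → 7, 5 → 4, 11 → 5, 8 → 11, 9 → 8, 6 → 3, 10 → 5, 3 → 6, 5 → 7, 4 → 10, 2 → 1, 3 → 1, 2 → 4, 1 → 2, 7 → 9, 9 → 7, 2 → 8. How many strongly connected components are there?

{4, 5, 7, 8, 9, 10, 11} are all mutually reachable — one SCC of size 7.
{3, 6} are all mutually reachable — one SCC of size 2.
{1, 2} are all mutually reachable — one SCC of size 2.
That gives 3 strongly connected components.

3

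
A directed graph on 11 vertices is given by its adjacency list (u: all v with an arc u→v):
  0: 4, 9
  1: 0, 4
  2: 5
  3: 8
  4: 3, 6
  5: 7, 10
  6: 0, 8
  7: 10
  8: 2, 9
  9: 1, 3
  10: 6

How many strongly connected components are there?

1

{0, 1, 2, 3, 4, 5, 6, 7, 8, 9, 10} are all mutually reachable — one SCC of size 11.
That gives 1 strongly connected component.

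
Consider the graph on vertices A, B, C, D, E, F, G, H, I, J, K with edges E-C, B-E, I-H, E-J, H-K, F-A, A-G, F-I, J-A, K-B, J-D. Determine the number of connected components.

Starting from A we can reach A, B, C, D, E, F, G, H, I, J, K. That is one component of size 11.
Total: 1 component.

1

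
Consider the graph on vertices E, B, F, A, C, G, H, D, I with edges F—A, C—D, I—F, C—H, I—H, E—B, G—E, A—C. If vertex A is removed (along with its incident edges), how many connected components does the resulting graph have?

With A gone, the remaining components are: {B, E, G}; {C, D, F, H, I}.
That is 2 components.

2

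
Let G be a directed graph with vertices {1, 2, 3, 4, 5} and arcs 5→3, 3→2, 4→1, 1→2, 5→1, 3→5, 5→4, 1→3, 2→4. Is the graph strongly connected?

From 4 we can reach every vertex (1, 2, 3, 4, 5), and every vertex can reach 4 (1, 2, 3, 4, 5). So the whole graph is one strongly connected component.

Yes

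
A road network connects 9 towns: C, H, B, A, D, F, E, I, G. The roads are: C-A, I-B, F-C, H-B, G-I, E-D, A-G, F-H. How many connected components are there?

2

Starting from D we can reach D, E. That is one component of size 2.
Starting from A we can reach A, B, C, F, G, H, I. That is one component of size 7.
Total: 2 components.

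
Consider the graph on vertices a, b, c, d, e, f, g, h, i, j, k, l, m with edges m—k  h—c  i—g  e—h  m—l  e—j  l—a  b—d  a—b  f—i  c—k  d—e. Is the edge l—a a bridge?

After removing l—a, the path l-m-k-c-h-e-d-b-a still connects them, so the edge is not a bridge.

No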